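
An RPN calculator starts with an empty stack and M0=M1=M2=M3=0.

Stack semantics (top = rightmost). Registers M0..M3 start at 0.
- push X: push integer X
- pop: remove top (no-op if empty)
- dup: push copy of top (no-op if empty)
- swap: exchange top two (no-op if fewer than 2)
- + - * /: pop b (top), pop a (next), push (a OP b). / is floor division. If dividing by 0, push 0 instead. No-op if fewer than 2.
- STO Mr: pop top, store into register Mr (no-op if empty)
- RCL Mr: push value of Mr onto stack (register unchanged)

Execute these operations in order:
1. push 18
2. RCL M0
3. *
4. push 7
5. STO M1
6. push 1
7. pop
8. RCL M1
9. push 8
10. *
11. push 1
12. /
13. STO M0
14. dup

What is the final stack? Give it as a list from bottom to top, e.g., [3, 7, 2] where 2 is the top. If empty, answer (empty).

After op 1 (push 18): stack=[18] mem=[0,0,0,0]
After op 2 (RCL M0): stack=[18,0] mem=[0,0,0,0]
After op 3 (*): stack=[0] mem=[0,0,0,0]
After op 4 (push 7): stack=[0,7] mem=[0,0,0,0]
After op 5 (STO M1): stack=[0] mem=[0,7,0,0]
After op 6 (push 1): stack=[0,1] mem=[0,7,0,0]
After op 7 (pop): stack=[0] mem=[0,7,0,0]
After op 8 (RCL M1): stack=[0,7] mem=[0,7,0,0]
After op 9 (push 8): stack=[0,7,8] mem=[0,7,0,0]
After op 10 (*): stack=[0,56] mem=[0,7,0,0]
After op 11 (push 1): stack=[0,56,1] mem=[0,7,0,0]
After op 12 (/): stack=[0,56] mem=[0,7,0,0]
After op 13 (STO M0): stack=[0] mem=[56,7,0,0]
After op 14 (dup): stack=[0,0] mem=[56,7,0,0]

Answer: [0, 0]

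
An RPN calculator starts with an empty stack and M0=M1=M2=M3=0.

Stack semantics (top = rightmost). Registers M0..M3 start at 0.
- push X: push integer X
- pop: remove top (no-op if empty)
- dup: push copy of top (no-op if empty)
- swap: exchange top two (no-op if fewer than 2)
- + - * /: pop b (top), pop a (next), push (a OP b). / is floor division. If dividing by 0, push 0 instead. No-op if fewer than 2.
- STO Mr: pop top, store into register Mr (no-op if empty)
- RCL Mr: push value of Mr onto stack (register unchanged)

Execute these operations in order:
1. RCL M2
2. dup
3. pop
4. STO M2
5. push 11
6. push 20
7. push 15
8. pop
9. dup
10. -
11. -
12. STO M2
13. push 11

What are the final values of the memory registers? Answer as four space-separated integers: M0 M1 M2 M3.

After op 1 (RCL M2): stack=[0] mem=[0,0,0,0]
After op 2 (dup): stack=[0,0] mem=[0,0,0,0]
After op 3 (pop): stack=[0] mem=[0,0,0,0]
After op 4 (STO M2): stack=[empty] mem=[0,0,0,0]
After op 5 (push 11): stack=[11] mem=[0,0,0,0]
After op 6 (push 20): stack=[11,20] mem=[0,0,0,0]
After op 7 (push 15): stack=[11,20,15] mem=[0,0,0,0]
After op 8 (pop): stack=[11,20] mem=[0,0,0,0]
After op 9 (dup): stack=[11,20,20] mem=[0,0,0,0]
After op 10 (-): stack=[11,0] mem=[0,0,0,0]
After op 11 (-): stack=[11] mem=[0,0,0,0]
After op 12 (STO M2): stack=[empty] mem=[0,0,11,0]
After op 13 (push 11): stack=[11] mem=[0,0,11,0]

Answer: 0 0 11 0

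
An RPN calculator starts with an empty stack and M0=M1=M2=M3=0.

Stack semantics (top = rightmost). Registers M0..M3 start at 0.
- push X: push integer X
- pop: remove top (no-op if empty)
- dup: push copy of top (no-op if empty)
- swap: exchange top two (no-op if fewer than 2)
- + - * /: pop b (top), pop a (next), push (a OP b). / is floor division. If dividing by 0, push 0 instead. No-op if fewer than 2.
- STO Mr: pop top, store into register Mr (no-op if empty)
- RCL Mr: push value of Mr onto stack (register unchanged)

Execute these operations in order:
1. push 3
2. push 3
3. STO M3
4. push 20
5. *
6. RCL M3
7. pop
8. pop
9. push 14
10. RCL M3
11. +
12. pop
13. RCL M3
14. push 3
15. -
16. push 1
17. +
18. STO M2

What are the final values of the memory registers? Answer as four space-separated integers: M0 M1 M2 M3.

After op 1 (push 3): stack=[3] mem=[0,0,0,0]
After op 2 (push 3): stack=[3,3] mem=[0,0,0,0]
After op 3 (STO M3): stack=[3] mem=[0,0,0,3]
After op 4 (push 20): stack=[3,20] mem=[0,0,0,3]
After op 5 (*): stack=[60] mem=[0,0,0,3]
After op 6 (RCL M3): stack=[60,3] mem=[0,0,0,3]
After op 7 (pop): stack=[60] mem=[0,0,0,3]
After op 8 (pop): stack=[empty] mem=[0,0,0,3]
After op 9 (push 14): stack=[14] mem=[0,0,0,3]
After op 10 (RCL M3): stack=[14,3] mem=[0,0,0,3]
After op 11 (+): stack=[17] mem=[0,0,0,3]
After op 12 (pop): stack=[empty] mem=[0,0,0,3]
After op 13 (RCL M3): stack=[3] mem=[0,0,0,3]
After op 14 (push 3): stack=[3,3] mem=[0,0,0,3]
After op 15 (-): stack=[0] mem=[0,0,0,3]
After op 16 (push 1): stack=[0,1] mem=[0,0,0,3]
After op 17 (+): stack=[1] mem=[0,0,0,3]
After op 18 (STO M2): stack=[empty] mem=[0,0,1,3]

Answer: 0 0 1 3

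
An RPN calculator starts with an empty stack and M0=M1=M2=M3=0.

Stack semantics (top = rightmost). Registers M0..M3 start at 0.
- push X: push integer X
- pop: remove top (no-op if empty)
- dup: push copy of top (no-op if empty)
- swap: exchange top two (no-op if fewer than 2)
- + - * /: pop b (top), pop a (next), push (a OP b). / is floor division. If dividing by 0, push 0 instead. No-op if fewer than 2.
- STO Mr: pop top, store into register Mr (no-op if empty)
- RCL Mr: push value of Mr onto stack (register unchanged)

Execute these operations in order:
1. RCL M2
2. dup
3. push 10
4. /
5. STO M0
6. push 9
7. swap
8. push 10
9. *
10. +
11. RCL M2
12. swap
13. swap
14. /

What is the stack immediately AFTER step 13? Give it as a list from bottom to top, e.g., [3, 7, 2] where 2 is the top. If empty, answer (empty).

After op 1 (RCL M2): stack=[0] mem=[0,0,0,0]
After op 2 (dup): stack=[0,0] mem=[0,0,0,0]
After op 3 (push 10): stack=[0,0,10] mem=[0,0,0,0]
After op 4 (/): stack=[0,0] mem=[0,0,0,0]
After op 5 (STO M0): stack=[0] mem=[0,0,0,0]
After op 6 (push 9): stack=[0,9] mem=[0,0,0,0]
After op 7 (swap): stack=[9,0] mem=[0,0,0,0]
After op 8 (push 10): stack=[9,0,10] mem=[0,0,0,0]
After op 9 (*): stack=[9,0] mem=[0,0,0,0]
After op 10 (+): stack=[9] mem=[0,0,0,0]
After op 11 (RCL M2): stack=[9,0] mem=[0,0,0,0]
After op 12 (swap): stack=[0,9] mem=[0,0,0,0]
After op 13 (swap): stack=[9,0] mem=[0,0,0,0]

[9, 0]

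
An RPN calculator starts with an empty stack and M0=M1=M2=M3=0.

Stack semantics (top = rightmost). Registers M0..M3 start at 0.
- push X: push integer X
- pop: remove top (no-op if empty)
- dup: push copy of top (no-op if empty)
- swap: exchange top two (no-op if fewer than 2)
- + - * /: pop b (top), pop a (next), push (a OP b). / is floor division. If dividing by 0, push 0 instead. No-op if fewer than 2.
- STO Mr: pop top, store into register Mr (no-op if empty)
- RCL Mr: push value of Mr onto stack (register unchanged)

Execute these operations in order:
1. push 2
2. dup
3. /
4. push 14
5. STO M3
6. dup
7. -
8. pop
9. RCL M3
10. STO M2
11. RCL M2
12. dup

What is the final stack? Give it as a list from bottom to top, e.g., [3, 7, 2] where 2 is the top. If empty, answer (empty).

After op 1 (push 2): stack=[2] mem=[0,0,0,0]
After op 2 (dup): stack=[2,2] mem=[0,0,0,0]
After op 3 (/): stack=[1] mem=[0,0,0,0]
After op 4 (push 14): stack=[1,14] mem=[0,0,0,0]
After op 5 (STO M3): stack=[1] mem=[0,0,0,14]
After op 6 (dup): stack=[1,1] mem=[0,0,0,14]
After op 7 (-): stack=[0] mem=[0,0,0,14]
After op 8 (pop): stack=[empty] mem=[0,0,0,14]
After op 9 (RCL M3): stack=[14] mem=[0,0,0,14]
After op 10 (STO M2): stack=[empty] mem=[0,0,14,14]
After op 11 (RCL M2): stack=[14] mem=[0,0,14,14]
After op 12 (dup): stack=[14,14] mem=[0,0,14,14]

Answer: [14, 14]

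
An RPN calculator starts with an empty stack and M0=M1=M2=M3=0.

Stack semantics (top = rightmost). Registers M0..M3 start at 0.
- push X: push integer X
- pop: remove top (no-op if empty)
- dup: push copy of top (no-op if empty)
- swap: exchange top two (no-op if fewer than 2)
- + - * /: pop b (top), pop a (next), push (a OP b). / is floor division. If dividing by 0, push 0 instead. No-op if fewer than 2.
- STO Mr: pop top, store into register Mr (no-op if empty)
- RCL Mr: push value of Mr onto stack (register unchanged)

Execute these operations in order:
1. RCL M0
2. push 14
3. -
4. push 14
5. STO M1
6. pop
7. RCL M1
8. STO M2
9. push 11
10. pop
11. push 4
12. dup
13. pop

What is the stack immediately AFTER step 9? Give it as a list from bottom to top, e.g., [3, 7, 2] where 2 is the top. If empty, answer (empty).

After op 1 (RCL M0): stack=[0] mem=[0,0,0,0]
After op 2 (push 14): stack=[0,14] mem=[0,0,0,0]
After op 3 (-): stack=[-14] mem=[0,0,0,0]
After op 4 (push 14): stack=[-14,14] mem=[0,0,0,0]
After op 5 (STO M1): stack=[-14] mem=[0,14,0,0]
After op 6 (pop): stack=[empty] mem=[0,14,0,0]
After op 7 (RCL M1): stack=[14] mem=[0,14,0,0]
After op 8 (STO M2): stack=[empty] mem=[0,14,14,0]
After op 9 (push 11): stack=[11] mem=[0,14,14,0]

[11]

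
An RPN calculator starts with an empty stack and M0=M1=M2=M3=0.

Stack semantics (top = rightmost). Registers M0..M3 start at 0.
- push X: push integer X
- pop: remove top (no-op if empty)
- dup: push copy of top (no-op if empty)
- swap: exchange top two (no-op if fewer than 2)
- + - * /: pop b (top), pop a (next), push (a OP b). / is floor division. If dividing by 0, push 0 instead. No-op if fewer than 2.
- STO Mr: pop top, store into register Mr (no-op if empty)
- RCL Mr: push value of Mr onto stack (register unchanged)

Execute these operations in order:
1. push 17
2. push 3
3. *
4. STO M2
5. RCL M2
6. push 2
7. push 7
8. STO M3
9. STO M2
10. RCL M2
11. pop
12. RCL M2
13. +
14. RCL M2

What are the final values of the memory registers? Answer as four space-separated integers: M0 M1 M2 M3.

After op 1 (push 17): stack=[17] mem=[0,0,0,0]
After op 2 (push 3): stack=[17,3] mem=[0,0,0,0]
After op 3 (*): stack=[51] mem=[0,0,0,0]
After op 4 (STO M2): stack=[empty] mem=[0,0,51,0]
After op 5 (RCL M2): stack=[51] mem=[0,0,51,0]
After op 6 (push 2): stack=[51,2] mem=[0,0,51,0]
After op 7 (push 7): stack=[51,2,7] mem=[0,0,51,0]
After op 8 (STO M3): stack=[51,2] mem=[0,0,51,7]
After op 9 (STO M2): stack=[51] mem=[0,0,2,7]
After op 10 (RCL M2): stack=[51,2] mem=[0,0,2,7]
After op 11 (pop): stack=[51] mem=[0,0,2,7]
After op 12 (RCL M2): stack=[51,2] mem=[0,0,2,7]
After op 13 (+): stack=[53] mem=[0,0,2,7]
After op 14 (RCL M2): stack=[53,2] mem=[0,0,2,7]

Answer: 0 0 2 7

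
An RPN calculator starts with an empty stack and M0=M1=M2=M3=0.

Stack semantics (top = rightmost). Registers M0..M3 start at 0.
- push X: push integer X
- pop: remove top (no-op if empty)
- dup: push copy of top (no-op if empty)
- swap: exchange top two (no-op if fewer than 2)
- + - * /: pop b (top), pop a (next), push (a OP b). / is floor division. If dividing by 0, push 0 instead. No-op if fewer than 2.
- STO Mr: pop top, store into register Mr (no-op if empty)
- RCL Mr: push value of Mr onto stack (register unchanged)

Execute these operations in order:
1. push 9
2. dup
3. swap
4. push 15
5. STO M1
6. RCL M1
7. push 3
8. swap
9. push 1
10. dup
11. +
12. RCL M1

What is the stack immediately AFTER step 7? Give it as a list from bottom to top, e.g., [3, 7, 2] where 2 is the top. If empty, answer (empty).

After op 1 (push 9): stack=[9] mem=[0,0,0,0]
After op 2 (dup): stack=[9,9] mem=[0,0,0,0]
After op 3 (swap): stack=[9,9] mem=[0,0,0,0]
After op 4 (push 15): stack=[9,9,15] mem=[0,0,0,0]
After op 5 (STO M1): stack=[9,9] mem=[0,15,0,0]
After op 6 (RCL M1): stack=[9,9,15] mem=[0,15,0,0]
After op 7 (push 3): stack=[9,9,15,3] mem=[0,15,0,0]

[9, 9, 15, 3]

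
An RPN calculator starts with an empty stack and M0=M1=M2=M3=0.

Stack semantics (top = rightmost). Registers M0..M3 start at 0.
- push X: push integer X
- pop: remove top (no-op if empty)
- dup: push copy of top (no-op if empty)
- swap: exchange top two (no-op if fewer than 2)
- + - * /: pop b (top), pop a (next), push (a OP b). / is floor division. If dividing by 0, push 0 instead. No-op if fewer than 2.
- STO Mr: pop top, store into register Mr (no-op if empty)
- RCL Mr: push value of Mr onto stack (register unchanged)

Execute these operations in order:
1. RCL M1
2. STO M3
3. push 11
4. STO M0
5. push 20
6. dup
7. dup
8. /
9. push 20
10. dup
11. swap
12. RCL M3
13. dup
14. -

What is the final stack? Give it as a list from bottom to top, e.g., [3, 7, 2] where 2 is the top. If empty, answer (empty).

Answer: [20, 1, 20, 20, 0]

Derivation:
After op 1 (RCL M1): stack=[0] mem=[0,0,0,0]
After op 2 (STO M3): stack=[empty] mem=[0,0,0,0]
After op 3 (push 11): stack=[11] mem=[0,0,0,0]
After op 4 (STO M0): stack=[empty] mem=[11,0,0,0]
After op 5 (push 20): stack=[20] mem=[11,0,0,0]
After op 6 (dup): stack=[20,20] mem=[11,0,0,0]
After op 7 (dup): stack=[20,20,20] mem=[11,0,0,0]
After op 8 (/): stack=[20,1] mem=[11,0,0,0]
After op 9 (push 20): stack=[20,1,20] mem=[11,0,0,0]
After op 10 (dup): stack=[20,1,20,20] mem=[11,0,0,0]
After op 11 (swap): stack=[20,1,20,20] mem=[11,0,0,0]
After op 12 (RCL M3): stack=[20,1,20,20,0] mem=[11,0,0,0]
After op 13 (dup): stack=[20,1,20,20,0,0] mem=[11,0,0,0]
After op 14 (-): stack=[20,1,20,20,0] mem=[11,0,0,0]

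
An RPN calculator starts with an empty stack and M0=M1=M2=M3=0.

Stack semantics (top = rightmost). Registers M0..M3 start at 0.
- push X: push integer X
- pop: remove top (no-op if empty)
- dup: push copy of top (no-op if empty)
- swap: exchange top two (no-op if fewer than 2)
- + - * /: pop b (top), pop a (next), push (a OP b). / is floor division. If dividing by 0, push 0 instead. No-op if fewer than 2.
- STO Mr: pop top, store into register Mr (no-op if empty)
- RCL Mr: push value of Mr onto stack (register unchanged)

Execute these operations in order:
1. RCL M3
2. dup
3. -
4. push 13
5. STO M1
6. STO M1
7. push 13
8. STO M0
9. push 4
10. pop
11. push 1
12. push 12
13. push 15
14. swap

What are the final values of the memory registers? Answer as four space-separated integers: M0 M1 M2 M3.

Answer: 13 0 0 0

Derivation:
After op 1 (RCL M3): stack=[0] mem=[0,0,0,0]
After op 2 (dup): stack=[0,0] mem=[0,0,0,0]
After op 3 (-): stack=[0] mem=[0,0,0,0]
After op 4 (push 13): stack=[0,13] mem=[0,0,0,0]
After op 5 (STO M1): stack=[0] mem=[0,13,0,0]
After op 6 (STO M1): stack=[empty] mem=[0,0,0,0]
After op 7 (push 13): stack=[13] mem=[0,0,0,0]
After op 8 (STO M0): stack=[empty] mem=[13,0,0,0]
After op 9 (push 4): stack=[4] mem=[13,0,0,0]
After op 10 (pop): stack=[empty] mem=[13,0,0,0]
After op 11 (push 1): stack=[1] mem=[13,0,0,0]
After op 12 (push 12): stack=[1,12] mem=[13,0,0,0]
After op 13 (push 15): stack=[1,12,15] mem=[13,0,0,0]
After op 14 (swap): stack=[1,15,12] mem=[13,0,0,0]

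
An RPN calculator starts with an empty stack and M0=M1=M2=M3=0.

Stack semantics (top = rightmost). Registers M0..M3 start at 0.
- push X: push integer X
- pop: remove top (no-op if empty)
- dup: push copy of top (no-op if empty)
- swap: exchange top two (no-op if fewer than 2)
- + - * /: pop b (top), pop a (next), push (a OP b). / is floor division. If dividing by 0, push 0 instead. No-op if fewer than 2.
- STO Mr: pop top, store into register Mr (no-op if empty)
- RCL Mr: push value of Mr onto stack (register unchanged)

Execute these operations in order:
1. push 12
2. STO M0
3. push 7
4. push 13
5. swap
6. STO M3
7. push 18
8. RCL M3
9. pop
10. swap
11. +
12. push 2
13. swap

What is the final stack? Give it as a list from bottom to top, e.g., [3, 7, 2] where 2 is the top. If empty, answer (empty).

After op 1 (push 12): stack=[12] mem=[0,0,0,0]
After op 2 (STO M0): stack=[empty] mem=[12,0,0,0]
After op 3 (push 7): stack=[7] mem=[12,0,0,0]
After op 4 (push 13): stack=[7,13] mem=[12,0,0,0]
After op 5 (swap): stack=[13,7] mem=[12,0,0,0]
After op 6 (STO M3): stack=[13] mem=[12,0,0,7]
After op 7 (push 18): stack=[13,18] mem=[12,0,0,7]
After op 8 (RCL M3): stack=[13,18,7] mem=[12,0,0,7]
After op 9 (pop): stack=[13,18] mem=[12,0,0,7]
After op 10 (swap): stack=[18,13] mem=[12,0,0,7]
After op 11 (+): stack=[31] mem=[12,0,0,7]
After op 12 (push 2): stack=[31,2] mem=[12,0,0,7]
After op 13 (swap): stack=[2,31] mem=[12,0,0,7]

Answer: [2, 31]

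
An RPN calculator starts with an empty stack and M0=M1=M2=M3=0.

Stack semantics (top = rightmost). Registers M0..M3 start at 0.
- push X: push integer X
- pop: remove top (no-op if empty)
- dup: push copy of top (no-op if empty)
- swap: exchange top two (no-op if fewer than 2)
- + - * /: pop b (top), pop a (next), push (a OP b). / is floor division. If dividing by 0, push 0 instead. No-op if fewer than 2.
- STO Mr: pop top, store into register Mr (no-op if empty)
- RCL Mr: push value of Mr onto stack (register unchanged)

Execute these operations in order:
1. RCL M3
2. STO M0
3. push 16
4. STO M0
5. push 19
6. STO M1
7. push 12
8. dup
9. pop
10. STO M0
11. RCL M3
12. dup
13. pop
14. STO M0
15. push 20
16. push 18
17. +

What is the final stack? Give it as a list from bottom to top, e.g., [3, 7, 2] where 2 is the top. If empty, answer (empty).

Answer: [38]

Derivation:
After op 1 (RCL M3): stack=[0] mem=[0,0,0,0]
After op 2 (STO M0): stack=[empty] mem=[0,0,0,0]
After op 3 (push 16): stack=[16] mem=[0,0,0,0]
After op 4 (STO M0): stack=[empty] mem=[16,0,0,0]
After op 5 (push 19): stack=[19] mem=[16,0,0,0]
After op 6 (STO M1): stack=[empty] mem=[16,19,0,0]
After op 7 (push 12): stack=[12] mem=[16,19,0,0]
After op 8 (dup): stack=[12,12] mem=[16,19,0,0]
After op 9 (pop): stack=[12] mem=[16,19,0,0]
After op 10 (STO M0): stack=[empty] mem=[12,19,0,0]
After op 11 (RCL M3): stack=[0] mem=[12,19,0,0]
After op 12 (dup): stack=[0,0] mem=[12,19,0,0]
After op 13 (pop): stack=[0] mem=[12,19,0,0]
After op 14 (STO M0): stack=[empty] mem=[0,19,0,0]
After op 15 (push 20): stack=[20] mem=[0,19,0,0]
After op 16 (push 18): stack=[20,18] mem=[0,19,0,0]
After op 17 (+): stack=[38] mem=[0,19,0,0]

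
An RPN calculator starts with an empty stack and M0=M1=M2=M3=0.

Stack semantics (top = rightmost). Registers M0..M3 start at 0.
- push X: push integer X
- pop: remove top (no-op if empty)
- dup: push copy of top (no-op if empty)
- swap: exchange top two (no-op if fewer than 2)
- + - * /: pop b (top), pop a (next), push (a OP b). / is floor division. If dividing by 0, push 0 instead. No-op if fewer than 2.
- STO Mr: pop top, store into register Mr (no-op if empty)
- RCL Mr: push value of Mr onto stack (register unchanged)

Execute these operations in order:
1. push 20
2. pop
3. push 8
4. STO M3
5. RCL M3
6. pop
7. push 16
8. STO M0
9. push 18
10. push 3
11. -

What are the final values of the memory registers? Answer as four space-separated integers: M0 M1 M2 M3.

After op 1 (push 20): stack=[20] mem=[0,0,0,0]
After op 2 (pop): stack=[empty] mem=[0,0,0,0]
After op 3 (push 8): stack=[8] mem=[0,0,0,0]
After op 4 (STO M3): stack=[empty] mem=[0,0,0,8]
After op 5 (RCL M3): stack=[8] mem=[0,0,0,8]
After op 6 (pop): stack=[empty] mem=[0,0,0,8]
After op 7 (push 16): stack=[16] mem=[0,0,0,8]
After op 8 (STO M0): stack=[empty] mem=[16,0,0,8]
After op 9 (push 18): stack=[18] mem=[16,0,0,8]
After op 10 (push 3): stack=[18,3] mem=[16,0,0,8]
After op 11 (-): stack=[15] mem=[16,0,0,8]

Answer: 16 0 0 8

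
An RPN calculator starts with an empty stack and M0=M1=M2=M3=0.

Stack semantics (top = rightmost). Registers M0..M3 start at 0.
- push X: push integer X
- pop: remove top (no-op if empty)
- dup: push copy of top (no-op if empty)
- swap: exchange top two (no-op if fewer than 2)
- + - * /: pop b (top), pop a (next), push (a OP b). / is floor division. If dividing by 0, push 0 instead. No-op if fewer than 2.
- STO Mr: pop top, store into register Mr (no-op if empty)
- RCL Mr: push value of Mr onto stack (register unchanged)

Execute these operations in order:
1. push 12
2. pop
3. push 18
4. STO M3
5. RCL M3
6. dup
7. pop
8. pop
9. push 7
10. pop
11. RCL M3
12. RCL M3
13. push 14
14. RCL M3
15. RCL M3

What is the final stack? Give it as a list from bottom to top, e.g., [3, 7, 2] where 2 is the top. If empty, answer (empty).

After op 1 (push 12): stack=[12] mem=[0,0,0,0]
After op 2 (pop): stack=[empty] mem=[0,0,0,0]
After op 3 (push 18): stack=[18] mem=[0,0,0,0]
After op 4 (STO M3): stack=[empty] mem=[0,0,0,18]
After op 5 (RCL M3): stack=[18] mem=[0,0,0,18]
After op 6 (dup): stack=[18,18] mem=[0,0,0,18]
After op 7 (pop): stack=[18] mem=[0,0,0,18]
After op 8 (pop): stack=[empty] mem=[0,0,0,18]
After op 9 (push 7): stack=[7] mem=[0,0,0,18]
After op 10 (pop): stack=[empty] mem=[0,0,0,18]
After op 11 (RCL M3): stack=[18] mem=[0,0,0,18]
After op 12 (RCL M3): stack=[18,18] mem=[0,0,0,18]
After op 13 (push 14): stack=[18,18,14] mem=[0,0,0,18]
After op 14 (RCL M3): stack=[18,18,14,18] mem=[0,0,0,18]
After op 15 (RCL M3): stack=[18,18,14,18,18] mem=[0,0,0,18]

Answer: [18, 18, 14, 18, 18]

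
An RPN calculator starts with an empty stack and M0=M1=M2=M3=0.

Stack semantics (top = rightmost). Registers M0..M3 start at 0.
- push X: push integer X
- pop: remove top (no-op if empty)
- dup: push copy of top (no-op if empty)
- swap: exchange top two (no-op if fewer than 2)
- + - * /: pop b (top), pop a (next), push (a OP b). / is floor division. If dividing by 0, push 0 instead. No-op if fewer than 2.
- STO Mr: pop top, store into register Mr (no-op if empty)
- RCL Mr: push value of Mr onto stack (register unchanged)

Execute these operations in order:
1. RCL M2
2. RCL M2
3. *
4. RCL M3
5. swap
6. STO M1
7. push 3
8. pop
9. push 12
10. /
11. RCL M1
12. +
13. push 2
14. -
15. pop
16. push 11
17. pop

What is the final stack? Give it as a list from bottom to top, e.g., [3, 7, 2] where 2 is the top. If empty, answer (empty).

After op 1 (RCL M2): stack=[0] mem=[0,0,0,0]
After op 2 (RCL M2): stack=[0,0] mem=[0,0,0,0]
After op 3 (*): stack=[0] mem=[0,0,0,0]
After op 4 (RCL M3): stack=[0,0] mem=[0,0,0,0]
After op 5 (swap): stack=[0,0] mem=[0,0,0,0]
After op 6 (STO M1): stack=[0] mem=[0,0,0,0]
After op 7 (push 3): stack=[0,3] mem=[0,0,0,0]
After op 8 (pop): stack=[0] mem=[0,0,0,0]
After op 9 (push 12): stack=[0,12] mem=[0,0,0,0]
After op 10 (/): stack=[0] mem=[0,0,0,0]
After op 11 (RCL M1): stack=[0,0] mem=[0,0,0,0]
After op 12 (+): stack=[0] mem=[0,0,0,0]
After op 13 (push 2): stack=[0,2] mem=[0,0,0,0]
After op 14 (-): stack=[-2] mem=[0,0,0,0]
After op 15 (pop): stack=[empty] mem=[0,0,0,0]
After op 16 (push 11): stack=[11] mem=[0,0,0,0]
After op 17 (pop): stack=[empty] mem=[0,0,0,0]

Answer: (empty)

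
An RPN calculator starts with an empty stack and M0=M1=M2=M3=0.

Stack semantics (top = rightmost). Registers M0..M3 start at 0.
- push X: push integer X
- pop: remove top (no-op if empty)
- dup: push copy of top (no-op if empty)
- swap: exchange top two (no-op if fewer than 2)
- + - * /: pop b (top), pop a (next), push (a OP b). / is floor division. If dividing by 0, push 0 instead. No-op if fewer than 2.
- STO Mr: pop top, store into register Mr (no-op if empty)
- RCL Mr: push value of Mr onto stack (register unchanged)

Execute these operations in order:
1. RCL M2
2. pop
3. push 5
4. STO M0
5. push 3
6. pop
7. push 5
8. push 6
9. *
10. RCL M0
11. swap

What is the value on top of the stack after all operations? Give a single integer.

Answer: 30

Derivation:
After op 1 (RCL M2): stack=[0] mem=[0,0,0,0]
After op 2 (pop): stack=[empty] mem=[0,0,0,0]
After op 3 (push 5): stack=[5] mem=[0,0,0,0]
After op 4 (STO M0): stack=[empty] mem=[5,0,0,0]
After op 5 (push 3): stack=[3] mem=[5,0,0,0]
After op 6 (pop): stack=[empty] mem=[5,0,0,0]
After op 7 (push 5): stack=[5] mem=[5,0,0,0]
After op 8 (push 6): stack=[5,6] mem=[5,0,0,0]
After op 9 (*): stack=[30] mem=[5,0,0,0]
After op 10 (RCL M0): stack=[30,5] mem=[5,0,0,0]
After op 11 (swap): stack=[5,30] mem=[5,0,0,0]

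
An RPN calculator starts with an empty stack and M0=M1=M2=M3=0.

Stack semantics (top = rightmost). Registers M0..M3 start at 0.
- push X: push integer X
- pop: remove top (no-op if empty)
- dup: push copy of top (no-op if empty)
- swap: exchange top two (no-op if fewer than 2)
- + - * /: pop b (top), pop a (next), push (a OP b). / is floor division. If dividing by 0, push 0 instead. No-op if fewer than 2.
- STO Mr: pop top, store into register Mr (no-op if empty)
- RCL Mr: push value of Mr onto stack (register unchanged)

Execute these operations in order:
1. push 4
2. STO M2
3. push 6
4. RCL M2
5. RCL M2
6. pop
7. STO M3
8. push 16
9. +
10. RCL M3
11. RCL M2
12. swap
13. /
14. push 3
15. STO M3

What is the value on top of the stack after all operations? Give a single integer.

Answer: 1

Derivation:
After op 1 (push 4): stack=[4] mem=[0,0,0,0]
After op 2 (STO M2): stack=[empty] mem=[0,0,4,0]
After op 3 (push 6): stack=[6] mem=[0,0,4,0]
After op 4 (RCL M2): stack=[6,4] mem=[0,0,4,0]
After op 5 (RCL M2): stack=[6,4,4] mem=[0,0,4,0]
After op 6 (pop): stack=[6,4] mem=[0,0,4,0]
After op 7 (STO M3): stack=[6] mem=[0,0,4,4]
After op 8 (push 16): stack=[6,16] mem=[0,0,4,4]
After op 9 (+): stack=[22] mem=[0,0,4,4]
After op 10 (RCL M3): stack=[22,4] mem=[0,0,4,4]
After op 11 (RCL M2): stack=[22,4,4] mem=[0,0,4,4]
After op 12 (swap): stack=[22,4,4] mem=[0,0,4,4]
After op 13 (/): stack=[22,1] mem=[0,0,4,4]
After op 14 (push 3): stack=[22,1,3] mem=[0,0,4,4]
After op 15 (STO M3): stack=[22,1] mem=[0,0,4,3]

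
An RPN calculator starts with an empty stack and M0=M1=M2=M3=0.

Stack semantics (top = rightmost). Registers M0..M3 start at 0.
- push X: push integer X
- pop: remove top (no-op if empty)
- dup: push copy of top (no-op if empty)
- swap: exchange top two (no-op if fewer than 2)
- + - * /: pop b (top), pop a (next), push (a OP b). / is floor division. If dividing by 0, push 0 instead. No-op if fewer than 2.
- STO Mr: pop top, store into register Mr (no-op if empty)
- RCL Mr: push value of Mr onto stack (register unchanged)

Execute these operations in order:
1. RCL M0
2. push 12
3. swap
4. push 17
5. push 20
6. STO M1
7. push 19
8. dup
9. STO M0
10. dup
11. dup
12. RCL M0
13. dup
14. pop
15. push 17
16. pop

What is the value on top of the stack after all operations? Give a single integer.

After op 1 (RCL M0): stack=[0] mem=[0,0,0,0]
After op 2 (push 12): stack=[0,12] mem=[0,0,0,0]
After op 3 (swap): stack=[12,0] mem=[0,0,0,0]
After op 4 (push 17): stack=[12,0,17] mem=[0,0,0,0]
After op 5 (push 20): stack=[12,0,17,20] mem=[0,0,0,0]
After op 6 (STO M1): stack=[12,0,17] mem=[0,20,0,0]
After op 7 (push 19): stack=[12,0,17,19] mem=[0,20,0,0]
After op 8 (dup): stack=[12,0,17,19,19] mem=[0,20,0,0]
After op 9 (STO M0): stack=[12,0,17,19] mem=[19,20,0,0]
After op 10 (dup): stack=[12,0,17,19,19] mem=[19,20,0,0]
After op 11 (dup): stack=[12,0,17,19,19,19] mem=[19,20,0,0]
After op 12 (RCL M0): stack=[12,0,17,19,19,19,19] mem=[19,20,0,0]
After op 13 (dup): stack=[12,0,17,19,19,19,19,19] mem=[19,20,0,0]
After op 14 (pop): stack=[12,0,17,19,19,19,19] mem=[19,20,0,0]
After op 15 (push 17): stack=[12,0,17,19,19,19,19,17] mem=[19,20,0,0]
After op 16 (pop): stack=[12,0,17,19,19,19,19] mem=[19,20,0,0]

Answer: 19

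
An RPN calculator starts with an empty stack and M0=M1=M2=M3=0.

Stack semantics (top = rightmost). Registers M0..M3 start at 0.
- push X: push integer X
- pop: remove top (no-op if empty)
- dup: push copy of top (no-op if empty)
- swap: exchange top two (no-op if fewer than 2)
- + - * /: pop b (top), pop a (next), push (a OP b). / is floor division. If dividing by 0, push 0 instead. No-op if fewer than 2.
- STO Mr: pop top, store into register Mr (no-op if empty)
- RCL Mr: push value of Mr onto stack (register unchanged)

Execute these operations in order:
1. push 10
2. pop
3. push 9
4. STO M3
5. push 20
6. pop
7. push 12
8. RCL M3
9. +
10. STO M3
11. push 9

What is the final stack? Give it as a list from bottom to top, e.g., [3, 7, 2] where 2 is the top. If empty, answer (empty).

Answer: [9]

Derivation:
After op 1 (push 10): stack=[10] mem=[0,0,0,0]
After op 2 (pop): stack=[empty] mem=[0,0,0,0]
After op 3 (push 9): stack=[9] mem=[0,0,0,0]
After op 4 (STO M3): stack=[empty] mem=[0,0,0,9]
After op 5 (push 20): stack=[20] mem=[0,0,0,9]
After op 6 (pop): stack=[empty] mem=[0,0,0,9]
After op 7 (push 12): stack=[12] mem=[0,0,0,9]
After op 8 (RCL M3): stack=[12,9] mem=[0,0,0,9]
After op 9 (+): stack=[21] mem=[0,0,0,9]
After op 10 (STO M3): stack=[empty] mem=[0,0,0,21]
After op 11 (push 9): stack=[9] mem=[0,0,0,21]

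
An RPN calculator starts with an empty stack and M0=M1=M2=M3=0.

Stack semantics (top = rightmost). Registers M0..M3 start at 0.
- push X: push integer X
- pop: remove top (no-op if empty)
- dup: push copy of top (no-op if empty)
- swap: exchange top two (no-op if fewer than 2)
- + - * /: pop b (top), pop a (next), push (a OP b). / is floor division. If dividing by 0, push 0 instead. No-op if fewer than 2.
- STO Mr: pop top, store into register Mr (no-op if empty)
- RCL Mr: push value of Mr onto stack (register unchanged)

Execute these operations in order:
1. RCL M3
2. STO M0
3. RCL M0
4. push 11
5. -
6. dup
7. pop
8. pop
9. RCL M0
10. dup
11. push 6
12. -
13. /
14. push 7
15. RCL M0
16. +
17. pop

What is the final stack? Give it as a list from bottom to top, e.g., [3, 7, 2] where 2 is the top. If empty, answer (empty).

After op 1 (RCL M3): stack=[0] mem=[0,0,0,0]
After op 2 (STO M0): stack=[empty] mem=[0,0,0,0]
After op 3 (RCL M0): stack=[0] mem=[0,0,0,0]
After op 4 (push 11): stack=[0,11] mem=[0,0,0,0]
After op 5 (-): stack=[-11] mem=[0,0,0,0]
After op 6 (dup): stack=[-11,-11] mem=[0,0,0,0]
After op 7 (pop): stack=[-11] mem=[0,0,0,0]
After op 8 (pop): stack=[empty] mem=[0,0,0,0]
After op 9 (RCL M0): stack=[0] mem=[0,0,0,0]
After op 10 (dup): stack=[0,0] mem=[0,0,0,0]
After op 11 (push 6): stack=[0,0,6] mem=[0,0,0,0]
After op 12 (-): stack=[0,-6] mem=[0,0,0,0]
After op 13 (/): stack=[0] mem=[0,0,0,0]
After op 14 (push 7): stack=[0,7] mem=[0,0,0,0]
After op 15 (RCL M0): stack=[0,7,0] mem=[0,0,0,0]
After op 16 (+): stack=[0,7] mem=[0,0,0,0]
After op 17 (pop): stack=[0] mem=[0,0,0,0]

Answer: [0]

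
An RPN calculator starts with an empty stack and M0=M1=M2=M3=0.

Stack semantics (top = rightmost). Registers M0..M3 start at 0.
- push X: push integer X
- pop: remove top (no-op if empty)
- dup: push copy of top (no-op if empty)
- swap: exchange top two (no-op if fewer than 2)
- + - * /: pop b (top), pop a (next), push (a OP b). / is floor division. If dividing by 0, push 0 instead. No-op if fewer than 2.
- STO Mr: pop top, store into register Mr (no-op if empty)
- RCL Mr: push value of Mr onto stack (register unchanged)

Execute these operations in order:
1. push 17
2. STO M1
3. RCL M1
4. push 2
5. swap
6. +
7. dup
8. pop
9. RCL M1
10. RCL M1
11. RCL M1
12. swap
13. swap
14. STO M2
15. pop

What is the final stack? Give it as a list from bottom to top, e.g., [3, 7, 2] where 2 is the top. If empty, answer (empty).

Answer: [19, 17]

Derivation:
After op 1 (push 17): stack=[17] mem=[0,0,0,0]
After op 2 (STO M1): stack=[empty] mem=[0,17,0,0]
After op 3 (RCL M1): stack=[17] mem=[0,17,0,0]
After op 4 (push 2): stack=[17,2] mem=[0,17,0,0]
After op 5 (swap): stack=[2,17] mem=[0,17,0,0]
After op 6 (+): stack=[19] mem=[0,17,0,0]
After op 7 (dup): stack=[19,19] mem=[0,17,0,0]
After op 8 (pop): stack=[19] mem=[0,17,0,0]
After op 9 (RCL M1): stack=[19,17] mem=[0,17,0,0]
After op 10 (RCL M1): stack=[19,17,17] mem=[0,17,0,0]
After op 11 (RCL M1): stack=[19,17,17,17] mem=[0,17,0,0]
After op 12 (swap): stack=[19,17,17,17] mem=[0,17,0,0]
After op 13 (swap): stack=[19,17,17,17] mem=[0,17,0,0]
After op 14 (STO M2): stack=[19,17,17] mem=[0,17,17,0]
After op 15 (pop): stack=[19,17] mem=[0,17,17,0]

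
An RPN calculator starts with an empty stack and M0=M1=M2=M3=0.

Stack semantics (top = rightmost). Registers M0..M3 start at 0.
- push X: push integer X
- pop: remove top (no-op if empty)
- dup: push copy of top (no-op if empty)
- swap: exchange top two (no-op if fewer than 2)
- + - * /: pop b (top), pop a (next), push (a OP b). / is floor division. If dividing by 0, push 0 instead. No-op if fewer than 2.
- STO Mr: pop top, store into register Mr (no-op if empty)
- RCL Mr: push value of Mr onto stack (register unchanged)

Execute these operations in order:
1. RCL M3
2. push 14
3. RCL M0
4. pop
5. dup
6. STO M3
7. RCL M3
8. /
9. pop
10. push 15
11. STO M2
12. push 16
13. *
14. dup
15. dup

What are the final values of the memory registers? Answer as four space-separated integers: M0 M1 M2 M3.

After op 1 (RCL M3): stack=[0] mem=[0,0,0,0]
After op 2 (push 14): stack=[0,14] mem=[0,0,0,0]
After op 3 (RCL M0): stack=[0,14,0] mem=[0,0,0,0]
After op 4 (pop): stack=[0,14] mem=[0,0,0,0]
After op 5 (dup): stack=[0,14,14] mem=[0,0,0,0]
After op 6 (STO M3): stack=[0,14] mem=[0,0,0,14]
After op 7 (RCL M3): stack=[0,14,14] mem=[0,0,0,14]
After op 8 (/): stack=[0,1] mem=[0,0,0,14]
After op 9 (pop): stack=[0] mem=[0,0,0,14]
After op 10 (push 15): stack=[0,15] mem=[0,0,0,14]
After op 11 (STO M2): stack=[0] mem=[0,0,15,14]
After op 12 (push 16): stack=[0,16] mem=[0,0,15,14]
After op 13 (*): stack=[0] mem=[0,0,15,14]
After op 14 (dup): stack=[0,0] mem=[0,0,15,14]
After op 15 (dup): stack=[0,0,0] mem=[0,0,15,14]

Answer: 0 0 15 14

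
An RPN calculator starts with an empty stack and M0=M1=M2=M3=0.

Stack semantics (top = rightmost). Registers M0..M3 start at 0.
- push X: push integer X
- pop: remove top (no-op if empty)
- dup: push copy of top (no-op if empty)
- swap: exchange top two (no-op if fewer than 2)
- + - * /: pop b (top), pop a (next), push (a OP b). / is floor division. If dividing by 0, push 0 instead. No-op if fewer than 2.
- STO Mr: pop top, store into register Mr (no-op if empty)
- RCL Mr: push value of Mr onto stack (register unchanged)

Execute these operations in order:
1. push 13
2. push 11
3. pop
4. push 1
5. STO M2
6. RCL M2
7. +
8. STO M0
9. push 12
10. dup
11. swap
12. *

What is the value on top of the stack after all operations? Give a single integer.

After op 1 (push 13): stack=[13] mem=[0,0,0,0]
After op 2 (push 11): stack=[13,11] mem=[0,0,0,0]
After op 3 (pop): stack=[13] mem=[0,0,0,0]
After op 4 (push 1): stack=[13,1] mem=[0,0,0,0]
After op 5 (STO M2): stack=[13] mem=[0,0,1,0]
After op 6 (RCL M2): stack=[13,1] mem=[0,0,1,0]
After op 7 (+): stack=[14] mem=[0,0,1,0]
After op 8 (STO M0): stack=[empty] mem=[14,0,1,0]
After op 9 (push 12): stack=[12] mem=[14,0,1,0]
After op 10 (dup): stack=[12,12] mem=[14,0,1,0]
After op 11 (swap): stack=[12,12] mem=[14,0,1,0]
After op 12 (*): stack=[144] mem=[14,0,1,0]

Answer: 144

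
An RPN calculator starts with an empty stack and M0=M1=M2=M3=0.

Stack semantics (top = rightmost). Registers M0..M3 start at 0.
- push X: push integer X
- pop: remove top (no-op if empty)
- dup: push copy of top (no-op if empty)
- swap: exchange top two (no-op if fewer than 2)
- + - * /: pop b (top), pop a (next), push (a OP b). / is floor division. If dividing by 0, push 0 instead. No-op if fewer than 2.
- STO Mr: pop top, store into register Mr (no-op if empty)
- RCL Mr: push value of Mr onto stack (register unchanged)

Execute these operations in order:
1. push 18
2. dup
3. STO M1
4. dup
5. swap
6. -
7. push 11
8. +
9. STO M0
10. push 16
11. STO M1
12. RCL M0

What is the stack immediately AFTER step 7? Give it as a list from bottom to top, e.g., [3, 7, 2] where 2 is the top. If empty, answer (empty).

After op 1 (push 18): stack=[18] mem=[0,0,0,0]
After op 2 (dup): stack=[18,18] mem=[0,0,0,0]
After op 3 (STO M1): stack=[18] mem=[0,18,0,0]
After op 4 (dup): stack=[18,18] mem=[0,18,0,0]
After op 5 (swap): stack=[18,18] mem=[0,18,0,0]
After op 6 (-): stack=[0] mem=[0,18,0,0]
After op 7 (push 11): stack=[0,11] mem=[0,18,0,0]

[0, 11]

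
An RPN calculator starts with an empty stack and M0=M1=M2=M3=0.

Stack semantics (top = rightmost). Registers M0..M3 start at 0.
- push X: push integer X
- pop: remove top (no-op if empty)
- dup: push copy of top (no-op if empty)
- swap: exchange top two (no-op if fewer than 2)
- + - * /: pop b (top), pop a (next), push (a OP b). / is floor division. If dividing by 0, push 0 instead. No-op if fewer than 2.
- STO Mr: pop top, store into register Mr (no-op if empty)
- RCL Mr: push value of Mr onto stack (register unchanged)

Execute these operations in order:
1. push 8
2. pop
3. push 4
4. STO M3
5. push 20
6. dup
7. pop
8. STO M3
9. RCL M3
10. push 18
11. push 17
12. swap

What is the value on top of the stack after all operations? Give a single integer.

After op 1 (push 8): stack=[8] mem=[0,0,0,0]
After op 2 (pop): stack=[empty] mem=[0,0,0,0]
After op 3 (push 4): stack=[4] mem=[0,0,0,0]
After op 4 (STO M3): stack=[empty] mem=[0,0,0,4]
After op 5 (push 20): stack=[20] mem=[0,0,0,4]
After op 6 (dup): stack=[20,20] mem=[0,0,0,4]
After op 7 (pop): stack=[20] mem=[0,0,0,4]
After op 8 (STO M3): stack=[empty] mem=[0,0,0,20]
After op 9 (RCL M3): stack=[20] mem=[0,0,0,20]
After op 10 (push 18): stack=[20,18] mem=[0,0,0,20]
After op 11 (push 17): stack=[20,18,17] mem=[0,0,0,20]
After op 12 (swap): stack=[20,17,18] mem=[0,0,0,20]

Answer: 18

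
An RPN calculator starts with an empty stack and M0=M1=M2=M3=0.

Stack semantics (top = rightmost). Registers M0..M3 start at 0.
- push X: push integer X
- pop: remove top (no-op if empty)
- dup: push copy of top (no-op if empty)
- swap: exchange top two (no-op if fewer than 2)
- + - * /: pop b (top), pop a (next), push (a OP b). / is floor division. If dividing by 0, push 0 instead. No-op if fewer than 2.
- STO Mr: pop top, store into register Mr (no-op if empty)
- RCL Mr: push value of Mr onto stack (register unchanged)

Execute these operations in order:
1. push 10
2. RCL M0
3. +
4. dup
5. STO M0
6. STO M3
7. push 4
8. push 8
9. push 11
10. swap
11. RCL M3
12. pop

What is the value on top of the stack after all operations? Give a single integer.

Answer: 8

Derivation:
After op 1 (push 10): stack=[10] mem=[0,0,0,0]
After op 2 (RCL M0): stack=[10,0] mem=[0,0,0,0]
After op 3 (+): stack=[10] mem=[0,0,0,0]
After op 4 (dup): stack=[10,10] mem=[0,0,0,0]
After op 5 (STO M0): stack=[10] mem=[10,0,0,0]
After op 6 (STO M3): stack=[empty] mem=[10,0,0,10]
After op 7 (push 4): stack=[4] mem=[10,0,0,10]
After op 8 (push 8): stack=[4,8] mem=[10,0,0,10]
After op 9 (push 11): stack=[4,8,11] mem=[10,0,0,10]
After op 10 (swap): stack=[4,11,8] mem=[10,0,0,10]
After op 11 (RCL M3): stack=[4,11,8,10] mem=[10,0,0,10]
After op 12 (pop): stack=[4,11,8] mem=[10,0,0,10]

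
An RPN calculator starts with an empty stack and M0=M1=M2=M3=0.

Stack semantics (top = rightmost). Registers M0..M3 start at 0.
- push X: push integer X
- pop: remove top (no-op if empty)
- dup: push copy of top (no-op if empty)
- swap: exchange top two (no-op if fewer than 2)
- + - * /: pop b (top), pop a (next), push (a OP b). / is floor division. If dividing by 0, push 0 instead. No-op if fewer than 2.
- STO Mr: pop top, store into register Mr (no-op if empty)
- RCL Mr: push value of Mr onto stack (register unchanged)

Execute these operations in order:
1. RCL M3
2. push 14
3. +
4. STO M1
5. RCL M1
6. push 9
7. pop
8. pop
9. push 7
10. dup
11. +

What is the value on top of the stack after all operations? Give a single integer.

Answer: 14

Derivation:
After op 1 (RCL M3): stack=[0] mem=[0,0,0,0]
After op 2 (push 14): stack=[0,14] mem=[0,0,0,0]
After op 3 (+): stack=[14] mem=[0,0,0,0]
After op 4 (STO M1): stack=[empty] mem=[0,14,0,0]
After op 5 (RCL M1): stack=[14] mem=[0,14,0,0]
After op 6 (push 9): stack=[14,9] mem=[0,14,0,0]
After op 7 (pop): stack=[14] mem=[0,14,0,0]
After op 8 (pop): stack=[empty] mem=[0,14,0,0]
After op 9 (push 7): stack=[7] mem=[0,14,0,0]
After op 10 (dup): stack=[7,7] mem=[0,14,0,0]
After op 11 (+): stack=[14] mem=[0,14,0,0]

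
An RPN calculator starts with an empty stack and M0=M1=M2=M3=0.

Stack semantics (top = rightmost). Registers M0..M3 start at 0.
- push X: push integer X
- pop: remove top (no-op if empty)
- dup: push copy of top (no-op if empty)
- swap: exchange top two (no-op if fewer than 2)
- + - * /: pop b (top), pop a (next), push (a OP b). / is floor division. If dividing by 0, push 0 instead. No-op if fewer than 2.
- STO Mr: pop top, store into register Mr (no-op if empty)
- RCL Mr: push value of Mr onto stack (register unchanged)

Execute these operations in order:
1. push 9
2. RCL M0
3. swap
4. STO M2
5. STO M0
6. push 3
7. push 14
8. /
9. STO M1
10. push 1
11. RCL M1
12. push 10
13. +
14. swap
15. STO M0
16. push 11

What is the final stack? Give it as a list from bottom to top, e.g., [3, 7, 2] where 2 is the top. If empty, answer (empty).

Answer: [10, 11]

Derivation:
After op 1 (push 9): stack=[9] mem=[0,0,0,0]
After op 2 (RCL M0): stack=[9,0] mem=[0,0,0,0]
After op 3 (swap): stack=[0,9] mem=[0,0,0,0]
After op 4 (STO M2): stack=[0] mem=[0,0,9,0]
After op 5 (STO M0): stack=[empty] mem=[0,0,9,0]
After op 6 (push 3): stack=[3] mem=[0,0,9,0]
After op 7 (push 14): stack=[3,14] mem=[0,0,9,0]
After op 8 (/): stack=[0] mem=[0,0,9,0]
After op 9 (STO M1): stack=[empty] mem=[0,0,9,0]
After op 10 (push 1): stack=[1] mem=[0,0,9,0]
After op 11 (RCL M1): stack=[1,0] mem=[0,0,9,0]
After op 12 (push 10): stack=[1,0,10] mem=[0,0,9,0]
After op 13 (+): stack=[1,10] mem=[0,0,9,0]
After op 14 (swap): stack=[10,1] mem=[0,0,9,0]
After op 15 (STO M0): stack=[10] mem=[1,0,9,0]
After op 16 (push 11): stack=[10,11] mem=[1,0,9,0]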